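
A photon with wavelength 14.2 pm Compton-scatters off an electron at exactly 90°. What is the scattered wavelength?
16.6263 pm

Using the Compton formula: λ' = λ + λ_C(1 − cos θ)

For θ = 90°, cos θ = 0 (exact) = 0.0000, so:
1 − cos 90° = 1 − (0) = 1.0000

Δλ = λ_C × 1.0000 = 2.4263 × 1.0000 = 2.4263 pm

λ' = 14.2 + 2.4263 = 16.6263 pm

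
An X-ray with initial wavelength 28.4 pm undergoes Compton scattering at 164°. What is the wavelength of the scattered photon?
33.1586 pm

Using the Compton scattering formula:
λ' = λ + Δλ = λ + λ_C(1 - cos θ)

Given:
- Initial wavelength λ = 28.4 pm
- Scattering angle θ = 164°
- Compton wavelength λ_C ≈ 2.4263 pm

Calculate the shift:
Δλ = 2.4263 × (1 - cos(164°))
Δλ = 2.4263 × 1.9613
Δλ = 4.7586 pm

Final wavelength:
λ' = 28.4 + 4.7586 = 33.1586 pm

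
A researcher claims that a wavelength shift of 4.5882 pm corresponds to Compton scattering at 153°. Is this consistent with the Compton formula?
Yes, consistent

Calculate the expected shift for θ = 153°:

Δλ_expected = λ_C(1 - cos(153°))
Δλ_expected = 2.4263 × (1 - cos(153°))
Δλ_expected = 2.4263 × 1.8910
Δλ_expected = 4.5882 pm

Given shift: 4.5882 pm
Expected shift: 4.5882 pm
Difference: 0.0000 pm

The values match. This is consistent with Compton scattering at the stated angle.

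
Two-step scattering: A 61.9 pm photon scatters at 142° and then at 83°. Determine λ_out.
68.3689 pm

Apply Compton shift twice:

First scattering at θ₁ = 142°:
Δλ₁ = λ_C(1 - cos(142°))
Δλ₁ = 2.4263 × 1.7880
Δλ₁ = 4.3383 pm

After first scattering:
λ₁ = 61.9 + 4.3383 = 66.2383 pm

Second scattering at θ₂ = 83°:
Δλ₂ = λ_C(1 - cos(83°))
Δλ₂ = 2.4263 × 0.8781
Δλ₂ = 2.1306 pm

Final wavelength:
λ₂ = 66.2383 + 2.1306 = 68.3689 pm

Total shift: Δλ_total = 4.3383 + 2.1306 = 6.4689 pm

(Intermediate values are shown rounded; full precision is carried through to the final answer.)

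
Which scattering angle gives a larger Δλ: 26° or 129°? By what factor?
129° produces the larger shift by a factor of 16.099

Calculate both shifts using Δλ = λ_C(1 - cos θ):

For θ₁ = 26°:
Δλ₁ = 2.4263 × (1 - cos(26°))
Δλ₁ = 2.4263 × 0.1012
Δλ₁ = 0.2456 pm

For θ₂ = 129°:
Δλ₂ = 2.4263 × (1 - cos(129°))
Δλ₂ = 2.4263 × 1.6293
Δλ₂ = 3.9532 pm

The 129° angle produces the larger shift.
Ratio: 3.9532/0.2456 = 16.099

(Intermediate values are shown rounded; full precision is carried through to the final answer.)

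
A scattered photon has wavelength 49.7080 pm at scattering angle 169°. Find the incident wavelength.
44.9000 pm

From λ' = λ + Δλ, we have λ = λ' - Δλ

First calculate the Compton shift:
Δλ = λ_C(1 - cos θ)
Δλ = 2.4263 × (1 - cos(169°))
Δλ = 2.4263 × 1.9816
Δλ = 4.8080 pm

Initial wavelength:
λ = λ' - Δλ
λ = 49.7080 - 4.8080
λ = 44.9000 pm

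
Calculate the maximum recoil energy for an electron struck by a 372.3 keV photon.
220.7827 keV

Maximum energy transfer occurs at θ = 180° (backscattering).

Initial photon: E₀ = 372.3 keV → λ₀ = 3.3302 pm

Maximum Compton shift (at 180°):
Δλ_max = 2λ_C = 2 × 2.4263 = 4.8526 pm

Final wavelength:
λ' = 3.3302 + 4.8526 = 8.1828 pm

Minimum photon energy (maximum energy to electron):
E'_min = hc/λ' = 151.5173 keV

Maximum electron kinetic energy:
K_max = E₀ - E'_min = 372.3000 - 151.5173 = 220.7827 keV

(Intermediate values are shown rounded; full precision is carried through to the final answer.)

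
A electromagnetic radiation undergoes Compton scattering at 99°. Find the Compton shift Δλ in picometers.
2.8059 pm

Using the Compton scattering formula:
Δλ = λ_C(1 - cos θ)

where λ_C = h/(m_e·c) ≈ 2.4263 pm is the Compton wavelength of an electron.

For θ = 99°:
cos(99°) = -0.1564
1 - cos(99°) = 1.1564

Δλ = 2.4263 × 1.1564
Δλ = 2.8059 pm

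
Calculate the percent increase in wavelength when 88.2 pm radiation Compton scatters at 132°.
4.5916%

Calculate the Compton shift:
Δλ = λ_C(1 - cos(132°))
Δλ = 2.4263 × (1 - cos(132°))
Δλ = 2.4263 × 1.6691
Δλ = 4.0498 pm

Percentage change:
(Δλ/λ₀) × 100 = (4.0498/88.2) × 100
= 4.5916%

(Intermediate values are shown rounded; full precision is carried through to the final answer.)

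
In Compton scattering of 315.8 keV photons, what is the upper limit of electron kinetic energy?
174.5663 keV

Maximum energy transfer occurs at θ = 180° (backscattering).

Initial photon: E₀ = 315.8 keV → λ₀ = 3.9260 pm

Maximum Compton shift (at 180°):
Δλ_max = 2λ_C = 2 × 2.4263 = 4.8526 pm

Final wavelength:
λ' = 3.9260 + 4.8526 = 8.7787 pm

Minimum photon energy (maximum energy to electron):
E'_min = hc/λ' = 141.2337 keV

Maximum electron kinetic energy:
K_max = E₀ - E'_min = 315.8000 - 141.2337 = 174.5663 keV

(Intermediate values are shown rounded; full precision is carried through to the final answer.)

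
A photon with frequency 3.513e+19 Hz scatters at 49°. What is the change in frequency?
3.129e+18 Hz (decrease)

Convert frequency to wavelength (c = 299792458 m/s):
λ₀ = c/f₀ = 299792458/3.513e+19 = 8.5338018e-12 m = 8.5338 pm

Calculate Compton shift:
Δλ = λ_C(1 - cos(49°)) = 0.8345 pm

Final wavelength:
λ' = λ₀ + Δλ = 8.5338 + 0.8345 = 9.3683 pm

Final frequency:
f' = c/λ' = 299792458/9.3683093e-12 = 3.2000700e+19 Hz

Frequency shift (decrease):
Δf = f₀ - f' = 3.513e+19 - 3.2000700e+19 = 3.129e+18 Hz

(Intermediate values are shown rounded; full precision is carried through to the final answer.)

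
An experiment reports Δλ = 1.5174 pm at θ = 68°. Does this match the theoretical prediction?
Yes, consistent

Calculate the expected shift for θ = 68°:

Δλ_expected = λ_C(1 - cos(68°))
Δλ_expected = 2.4263 × (1 - cos(68°))
Δλ_expected = 2.4263 × 0.6254
Δλ_expected = 1.5174 pm

Given shift: 1.5174 pm
Expected shift: 1.5174 pm
Difference: 0.0000 pm

The values match. This is consistent with Compton scattering at the stated angle.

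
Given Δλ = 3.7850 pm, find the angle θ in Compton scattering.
124.05°

From the Compton formula Δλ = λ_C(1 - cos θ), we can solve for θ:

cos θ = 1 - Δλ/λ_C

Given:
- Δλ = 3.7850 pm
- λ_C = h/(m_e·c) ≈ 2.42631024 pm

cos θ = 1 - 3.7850/2.42631024
cos θ = 1 - 1.559982
cos θ = -0.559982

θ = arccos(-0.559982)
θ = 124.05°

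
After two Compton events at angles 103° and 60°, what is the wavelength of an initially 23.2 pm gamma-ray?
27.3853 pm

Apply Compton shift twice:

First scattering at θ₁ = 103°:
Δλ₁ = λ_C(1 - cos(103°))
Δλ₁ = 2.4263 × 1.2250
Δλ₁ = 2.9721 pm

After first scattering:
λ₁ = 23.2 + 2.9721 = 26.1721 pm

Second scattering at θ₂ = 60°:
Δλ₂ = λ_C(1 - cos(60°))
Δλ₂ = 2.4263 × 0.5000
Δλ₂ = 1.2132 pm

Final wavelength:
λ₂ = 26.1721 + 1.2132 = 27.3853 pm

Total shift: Δλ_total = 2.9721 + 1.2132 = 4.1853 pm

(Intermediate values are shown rounded; full precision is carried through to the final answer.)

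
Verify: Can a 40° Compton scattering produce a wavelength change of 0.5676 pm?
Yes, consistent

Calculate the expected shift for θ = 40°:

Δλ_expected = λ_C(1 - cos(40°))
Δλ_expected = 2.4263 × (1 - cos(40°))
Δλ_expected = 2.4263 × 0.2340
Δλ_expected = 0.5676 pm

Given shift: 0.5676 pm
Expected shift: 0.5676 pm
Difference: 0.0000 pm

The values match. This is consistent with Compton scattering at the stated angle.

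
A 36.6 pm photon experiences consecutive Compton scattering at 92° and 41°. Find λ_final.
39.7061 pm

Apply Compton shift twice:

First scattering at θ₁ = 92°:
Δλ₁ = λ_C(1 - cos(92°))
Δλ₁ = 2.4263 × 1.0349
Δλ₁ = 2.5110 pm

After first scattering:
λ₁ = 36.6 + 2.5110 = 39.1110 pm

Second scattering at θ₂ = 41°:
Δλ₂ = λ_C(1 - cos(41°))
Δλ₂ = 2.4263 × 0.2453
Δλ₂ = 0.5952 pm

Final wavelength:
λ₂ = 39.1110 + 0.5952 = 39.7061 pm

Total shift: Δλ_total = 2.5110 + 0.5952 = 3.1061 pm

(Intermediate values are shown rounded; full precision is carried through to the final answer.)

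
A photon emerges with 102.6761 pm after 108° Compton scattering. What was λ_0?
99.5000 pm

From λ' = λ + Δλ, we have λ = λ' - Δλ

First calculate the Compton shift:
Δλ = λ_C(1 - cos θ)
Δλ = 2.4263 × (1 - cos(108°))
Δλ = 2.4263 × 1.3090
Δλ = 3.1761 pm

Initial wavelength:
λ = λ' - Δλ
λ = 102.6761 - 3.1761
λ = 99.5000 pm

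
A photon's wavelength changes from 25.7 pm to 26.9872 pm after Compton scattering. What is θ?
62.00°

First find the wavelength shift:
Δλ = λ' - λ = 26.9872 - 25.7 = 1.2872 pm

Using Δλ = λ_C(1 - cos θ), with λ_C = h/(m_e·c) ≈ 2.42631024 pm:
cos θ = 1 - Δλ/λ_C
cos θ = 1 - 1.2872/2.42631024
cos θ = 0.469483

θ = arccos(0.469483)
θ = 62.00°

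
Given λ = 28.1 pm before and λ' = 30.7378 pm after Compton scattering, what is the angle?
95.00°

First find the wavelength shift:
Δλ = λ' - λ = 30.7378 - 28.1 = 2.6378 pm

Using Δλ = λ_C(1 - cos θ), with λ_C = h/(m_e·c) ≈ 2.42631024 pm:
cos θ = 1 - Δλ/λ_C
cos θ = 1 - 2.6378/2.42631024
cos θ = -0.087165

θ = arccos(-0.087165)
θ = 95.00°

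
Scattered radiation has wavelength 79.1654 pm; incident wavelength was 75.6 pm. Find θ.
118.00°

First find the wavelength shift:
Δλ = λ' - λ = 79.1654 - 75.6 = 3.5654 pm

Using Δλ = λ_C(1 - cos θ), with λ_C = h/(m_e·c) ≈ 2.42631024 pm:
cos θ = 1 - Δλ/λ_C
cos θ = 1 - 3.5654/2.42631024
cos θ = -0.469474

θ = arccos(-0.469474)
θ = 118.00°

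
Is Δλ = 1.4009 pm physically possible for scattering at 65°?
Yes, consistent

Calculate the expected shift for θ = 65°:

Δλ_expected = λ_C(1 - cos(65°))
Δλ_expected = 2.4263 × (1 - cos(65°))
Δλ_expected = 2.4263 × 0.5774
Δλ_expected = 1.4009 pm

Given shift: 1.4009 pm
Expected shift: 1.4009 pm
Difference: 0.0000 pm

The values match. This is consistent with Compton scattering at the stated angle.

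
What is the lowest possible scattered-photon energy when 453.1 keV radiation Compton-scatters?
163.3741 keV (at θ = 180°)

The scattered photon has minimum energy when its wavelength is maximum, i.e., when the Compton shift Δλ = λ_C(1 − cos θ) is maximum. This occurs at θ = 180° (backscattering), giving Δλ_max = 2λ_C = 4.8526 pm.

Initial wavelength: λ₀ = hc/E₀ = 2.7364 pm
Maximum final wavelength: λ'_max = λ₀ + 2λ_C = 2.7364 + 4.8526 = 7.5890 pm
Minimum final energy: E'_min = hc/λ'_max = 163.3741 keV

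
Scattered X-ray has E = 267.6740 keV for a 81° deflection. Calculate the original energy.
479.5999 keV

Convert final energy to wavelength (hc ≈ 1239.842 keV·pm):
λ' = hc/E' = 1239.842 / 267.6740 = 4.6319 pm

Calculate the Compton shift:
Δλ = λ_C(1 - cos(81°))
Δλ = 2.4263 × (1 - cos(81°))
Δλ = 2.0468 pm

Initial wavelength:
λ = λ' - Δλ = 4.6319 - 2.0468 = 2.5852 pm

Initial energy:
E = hc/λ = 1239.842 / 2.5852 = 479.5999 keV

(Intermediate values are shown rounded; full precision is carried through to the final answer.)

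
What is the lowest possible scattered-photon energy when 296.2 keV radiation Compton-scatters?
137.1742 keV (at θ = 180°)

The scattered photon has minimum energy when its wavelength is maximum, i.e., when the Compton shift Δλ = λ_C(1 − cos θ) is maximum. This occurs at θ = 180° (backscattering), giving Δλ_max = 2λ_C = 4.8526 pm.

Initial wavelength: λ₀ = hc/E₀ = 4.1858 pm
Maximum final wavelength: λ'_max = λ₀ + 2λ_C = 4.1858 + 4.8526 = 9.0384 pm
Minimum final energy: E'_min = hc/λ'_max = 137.1742 keV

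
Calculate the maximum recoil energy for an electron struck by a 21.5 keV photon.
1.6688 keV

Maximum energy transfer occurs at θ = 180° (backscattering).

Initial photon: E₀ = 21.5 keV → λ₀ = 57.6671 pm

Maximum Compton shift (at 180°):
Δλ_max = 2λ_C = 2 × 2.4263 = 4.8526 pm

Final wavelength:
λ' = 57.6671 + 4.8526 = 62.5197 pm

Minimum photon energy (maximum energy to electron):
E'_min = hc/λ' = 19.8312 keV

Maximum electron kinetic energy:
K_max = E₀ - E'_min = 21.5000 - 19.8312 = 1.6688 keV

(Intermediate values are shown rounded; full precision is carried through to the final answer.)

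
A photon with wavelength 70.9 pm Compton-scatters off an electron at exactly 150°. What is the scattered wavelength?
75.4276 pm

Using the Compton formula: λ' = λ + λ_C(1 − cos θ)

For θ = 150°, cos θ = -√3/2 (exact) ≈ -0.8660, so:
1 − cos 150° = 1 − (-√3/2) ≈ 1.8660

Δλ = λ_C × 1.8660 = 2.4263 × 1.8660 = 4.5276 pm

λ' = 70.9 + 4.5276 = 75.4276 pm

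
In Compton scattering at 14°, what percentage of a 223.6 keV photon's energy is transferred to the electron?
0.0128 (or 1.28%)

Calculate initial and final photon energies:

Initial: E₀ = 223.6 keV → λ₀ = 5.5449 pm
Compton shift: Δλ = 0.0721 pm
Final wavelength: λ' = 5.6170 pm
Final energy: E' = 220.7310 keV

Fractional energy loss:
(E₀ - E')/E₀ = (223.6000 - 220.7310)/223.6000
= 2.8690/223.6000
= 0.0128
= 1.28%

(Intermediate values are shown rounded; full precision is carried through to the final answer.)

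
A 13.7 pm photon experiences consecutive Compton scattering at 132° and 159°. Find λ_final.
22.4413 pm

Apply Compton shift twice:

First scattering at θ₁ = 132°:
Δλ₁ = λ_C(1 - cos(132°))
Δλ₁ = 2.4263 × 1.6691
Δλ₁ = 4.0498 pm

After first scattering:
λ₁ = 13.7 + 4.0498 = 17.7498 pm

Second scattering at θ₂ = 159°:
Δλ₂ = λ_C(1 - cos(159°))
Δλ₂ = 2.4263 × 1.9336
Δλ₂ = 4.6915 pm

Final wavelength:
λ₂ = 17.7498 + 4.6915 = 22.4413 pm

Total shift: Δλ_total = 4.0498 + 4.6915 = 8.7413 pm

(Intermediate values are shown rounded; full precision is carried through to the final answer.)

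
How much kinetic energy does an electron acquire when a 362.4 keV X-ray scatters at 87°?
145.6643 keV

By energy conservation: K_e = E_initial - E_final

First find the scattered photon energy:
Initial wavelength: λ = hc/E = 3.4212 pm
Compton shift: Δλ = λ_C(1 - cos(87°)) = 2.2993 pm
Final wavelength: λ' = 3.4212 + 2.2993 = 5.7205 pm
Final photon energy: E' = hc/λ' = 216.7357 keV

Electron kinetic energy:
K_e = E - E' = 362.4000 - 216.7357 = 145.6643 keV

(Intermediate values are shown rounded; full precision is carried through to the final answer.)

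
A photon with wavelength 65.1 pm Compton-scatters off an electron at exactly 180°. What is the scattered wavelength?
69.9526 pm

Using the Compton formula: λ' = λ + λ_C(1 − cos θ)

For θ = 180°, cos θ = -1 (exact) = -1.0000, so:
1 − cos 180° = 1 − (-1) = 2.0000

Δλ = λ_C × 2.0000 = 2.4263 × 2.0000 = 4.8526 pm

λ' = 65.1 + 4.8526 = 69.9526 pm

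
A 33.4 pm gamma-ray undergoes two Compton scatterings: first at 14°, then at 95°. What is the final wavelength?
36.1098 pm

Apply Compton shift twice:

First scattering at θ₁ = 14°:
Δλ₁ = λ_C(1 - cos(14°))
Δλ₁ = 2.4263 × 0.0297
Δλ₁ = 0.0721 pm

After first scattering:
λ₁ = 33.4 + 0.0721 = 33.4721 pm

Second scattering at θ₂ = 95°:
Δλ₂ = λ_C(1 - cos(95°))
Δλ₂ = 2.4263 × 1.0872
Δλ₂ = 2.6378 pm

Final wavelength:
λ₂ = 33.4721 + 2.6378 = 36.1098 pm

Total shift: Δλ_total = 0.0721 + 2.6378 = 2.7098 pm

(Intermediate values are shown rounded; full precision is carried through to the final answer.)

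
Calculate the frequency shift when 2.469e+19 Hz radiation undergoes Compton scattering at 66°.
2.617e+18 Hz (decrease)

Convert frequency to wavelength (c = 299792458 m/s):
λ₀ = c/f₀ = 299792458/2.469e+19 = 1.2142262e-11 m = 12.1423 pm

Calculate Compton shift:
Δλ = λ_C(1 - cos(66°)) = 1.4394 pm

Final wavelength:
λ' = λ₀ + Δλ = 12.1423 + 1.4394 = 13.5817 pm

Final frequency:
f' = c/λ' = 299792458/1.3581703e-11 = 2.2073259e+19 Hz

Frequency shift (decrease):
Δf = f₀ - f' = 2.469e+19 - 2.2073259e+19 = 2.617e+18 Hz

(Intermediate values are shown rounded; full precision is carried through to the final answer.)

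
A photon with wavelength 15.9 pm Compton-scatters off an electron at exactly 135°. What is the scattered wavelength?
20.0420 pm

Using the Compton formula: λ' = λ + λ_C(1 − cos θ)

For θ = 135°, cos θ = -√2/2 (exact) ≈ -0.7071, so:
1 − cos 135° = 1 − (-√2/2) ≈ 1.7071

Δλ = λ_C × 1.7071 = 2.4263 × 1.7071 = 4.1420 pm

λ' = 15.9 + 4.1420 = 20.0420 pm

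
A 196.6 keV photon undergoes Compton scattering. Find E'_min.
111.1065 keV (at θ = 180°)

The scattered photon has minimum energy when its wavelength is maximum, i.e., when the Compton shift Δλ = λ_C(1 − cos θ) is maximum. This occurs at θ = 180° (backscattering), giving Δλ_max = 2λ_C = 4.8526 pm.

Initial wavelength: λ₀ = hc/E₀ = 6.3064 pm
Maximum final wavelength: λ'_max = λ₀ + 2λ_C = 6.3064 + 4.8526 = 11.1590 pm
Minimum final energy: E'_min = hc/λ'_max = 111.1065 keV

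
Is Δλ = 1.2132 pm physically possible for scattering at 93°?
No, inconsistent

Calculate the expected shift for θ = 93°:

Δλ_expected = λ_C(1 - cos(93°))
Δλ_expected = 2.4263 × (1 - cos(93°))
Δλ_expected = 2.4263 × 1.0523
Δλ_expected = 2.5533 pm

Given shift: 1.2132 pm
Expected shift: 2.5533 pm
Difference: 1.3401 pm

The values do not match. The given shift corresponds to θ ≈ 60.0°, not 93°.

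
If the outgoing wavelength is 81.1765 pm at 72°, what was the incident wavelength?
79.5000 pm

From λ' = λ + Δλ, we have λ = λ' - Δλ

First calculate the Compton shift:
Δλ = λ_C(1 - cos θ)
Δλ = 2.4263 × (1 - cos(72°))
Δλ = 2.4263 × 0.6910
Δλ = 1.6765 pm

Initial wavelength:
λ = λ' - Δλ
λ = 81.1765 - 1.6765
λ = 79.5000 pm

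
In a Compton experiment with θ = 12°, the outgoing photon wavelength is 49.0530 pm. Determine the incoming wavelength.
49.0000 pm

From λ' = λ + Δλ, we have λ = λ' - Δλ

First calculate the Compton shift:
Δλ = λ_C(1 - cos θ)
Δλ = 2.4263 × (1 - cos(12°))
Δλ = 2.4263 × 0.0219
Δλ = 0.0530 pm

Initial wavelength:
λ = λ' - Δλ
λ = 49.0530 - 0.0530
λ = 49.0000 pm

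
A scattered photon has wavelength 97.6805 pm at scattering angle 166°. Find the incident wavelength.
92.9000 pm

From λ' = λ + Δλ, we have λ = λ' - Δλ

First calculate the Compton shift:
Δλ = λ_C(1 - cos θ)
Δλ = 2.4263 × (1 - cos(166°))
Δλ = 2.4263 × 1.9703
Δλ = 4.7805 pm

Initial wavelength:
λ = λ' - Δλ
λ = 97.6805 - 4.7805
λ = 92.9000 pm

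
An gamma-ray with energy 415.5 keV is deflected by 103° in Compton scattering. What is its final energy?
208.1638 keV

First convert energy to wavelength:
λ = hc/E, with hc ≈ 1239.842 keV·pm (i.e. 1239.842 eV·nm)

For E = 415.5 keV = 415500 eV:
λ = 1239.842 keV·pm / 415.5 keV
λ = 2.9840 pm

Calculate the Compton shift:
Δλ = λ_C(1 - cos(103°)) = 2.4263 × 1.2250
Δλ = 2.9721 pm

Final wavelength:
λ' = 2.9840 + 2.9721 = 5.9561 pm

Final energy:
E' = hc/λ' = 1239.842 / 5.9561 = 208.1638 keV

(Intermediate values are shown rounded; full precision is carried through to the final answer.)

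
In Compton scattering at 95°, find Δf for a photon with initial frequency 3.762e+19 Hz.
9.356e+18 Hz (decrease)

Convert frequency to wavelength (c = 299792458 m/s):
λ₀ = c/f₀ = 299792458/3.762e+19 = 7.9689649e-12 m = 7.9690 pm

Calculate Compton shift:
Δλ = λ_C(1 - cos(95°)) = 2.6378 pm

Final wavelength:
λ' = λ₀ + Δλ = 7.9690 + 2.6378 = 10.6067 pm

Final frequency:
f' = c/λ' = 299792458/1.0606742e-11 = 2.8264330e+19 Hz

Frequency shift (decrease):
Δf = f₀ - f' = 3.762e+19 - 2.8264330e+19 = 9.356e+18 Hz

(Intermediate values are shown rounded; full precision is carried through to the final answer.)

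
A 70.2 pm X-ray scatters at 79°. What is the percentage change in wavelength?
2.7968%

Calculate the Compton shift:
Δλ = λ_C(1 - cos(79°))
Δλ = 2.4263 × (1 - cos(79°))
Δλ = 2.4263 × 0.8092
Δλ = 1.9633 pm

Percentage change:
(Δλ/λ₀) × 100 = (1.9633/70.2) × 100
= 2.7968%

(Intermediate values are shown rounded; full precision is carried through to the final answer.)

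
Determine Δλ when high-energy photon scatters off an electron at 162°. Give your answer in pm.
4.7339 pm

Using the Compton scattering formula:
Δλ = λ_C(1 - cos θ)

where λ_C = h/(m_e·c) ≈ 2.4263 pm is the Compton wavelength of an electron.

For θ = 162°:
cos(162°) = -0.9511
1 - cos(162°) = 1.9511

Δλ = 2.4263 × 1.9511
Δλ = 4.7339 pm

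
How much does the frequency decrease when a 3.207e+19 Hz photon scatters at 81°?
5.760e+18 Hz (decrease)

Convert frequency to wavelength (c = 299792458 m/s):
λ₀ = c/f₀ = 299792458/3.207e+19 = 9.3480654e-12 m = 9.3481 pm

Calculate Compton shift:
Δλ = λ_C(1 - cos(81°)) = 2.0468 pm

Final wavelength:
λ' = λ₀ + Δλ = 9.3481 + 2.0468 = 11.3948 pm

Final frequency:
f' = c/λ' = 299792458/1.1394817e-11 = 2.6309545e+19 Hz

Frequency shift (decrease):
Δf = f₀ - f' = 3.207e+19 - 2.6309545e+19 = 5.760e+18 Hz

(Intermediate values are shown rounded; full precision is carried through to the final answer.)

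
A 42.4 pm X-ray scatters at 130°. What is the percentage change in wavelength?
9.4007%

Calculate the Compton shift:
Δλ = λ_C(1 - cos(130°))
Δλ = 2.4263 × (1 - cos(130°))
Δλ = 2.4263 × 1.6428
Δλ = 3.9859 pm

Percentage change:
(Δλ/λ₀) × 100 = (3.9859/42.4) × 100
= 9.4007%

(Intermediate values are shown rounded; full precision is carried through to the final answer.)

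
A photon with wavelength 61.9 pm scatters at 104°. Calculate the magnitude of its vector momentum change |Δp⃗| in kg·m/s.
1.6482e-23 kg·m/s

Photon momentum magnitude is p = h/λ.

Initial momentum:
p₀ = h/λ = 6.6261e-34/6.1900e-11 = 1.0704e-23 kg·m/s

After scattering:
λ' = λ + Δλ = 61.9 + 3.0133 = 64.9133 pm
p' = h/λ' = 6.6261e-34/6.4913e-11 = 1.0208e-23 kg·m/s

Momentum is a vector; the scattered photon's direction makes angle θ = 104° with the incident direction. The magnitude of the vector change Δp⃗ = p⃗₀ − p⃗' is found from the law of cosines:
|Δp⃗|² = p₀² + p'² − 2p₀p'cos θ
|Δp⃗|² = (1.0704e-23)² + (1.0208e-23)² − 2·1.0704e-23·1.0208e-23·cos(104°)
|Δp⃗| = 1.6482e-23 kg·m/s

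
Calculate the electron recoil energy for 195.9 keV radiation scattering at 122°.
72.4222 keV

By energy conservation: K_e = E_initial - E_final

First find the scattered photon energy:
Initial wavelength: λ = hc/E = 6.3290 pm
Compton shift: Δλ = λ_C(1 - cos(122°)) = 3.7121 pm
Final wavelength: λ' = 6.3290 + 3.7121 = 10.0410 pm
Final photon energy: E' = hc/λ' = 123.4778 keV

Electron kinetic energy:
K_e = E - E' = 195.9000 - 123.4778 = 72.4222 keV

(Intermediate values are shown rounded; full precision is carried through to the final answer.)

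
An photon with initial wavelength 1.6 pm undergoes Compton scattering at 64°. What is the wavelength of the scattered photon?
2.9627 pm

Using the Compton scattering formula:
λ' = λ + Δλ = λ + λ_C(1 - cos θ)

Given:
- Initial wavelength λ = 1.6 pm
- Scattering angle θ = 64°
- Compton wavelength λ_C ≈ 2.4263 pm

Calculate the shift:
Δλ = 2.4263 × (1 - cos(64°))
Δλ = 2.4263 × 0.5616
Δλ = 1.3627 pm

Final wavelength:
λ' = 1.6 + 1.3627 = 2.9627 pm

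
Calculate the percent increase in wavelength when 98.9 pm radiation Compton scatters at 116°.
3.5288%

Calculate the Compton shift:
Δλ = λ_C(1 - cos(116°))
Δλ = 2.4263 × (1 - cos(116°))
Δλ = 2.4263 × 1.4384
Δλ = 3.4899 pm

Percentage change:
(Δλ/λ₀) × 100 = (3.4899/98.9) × 100
= 3.5288%

(Intermediate values are shown rounded; full precision is carried through to the final answer.)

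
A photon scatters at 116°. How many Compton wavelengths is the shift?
1.4384 λ_C

The Compton shift formula is:
Δλ = λ_C(1 - cos θ)

Dividing both sides by λ_C:
Δλ/λ_C = 1 - cos θ

For θ = 116°:
Δλ/λ_C = 1 - cos(116°)
Δλ/λ_C = 1 - -0.4384
Δλ/λ_C = 1.4384

This means the shift is 1.4384 × λ_C = 3.4899 pm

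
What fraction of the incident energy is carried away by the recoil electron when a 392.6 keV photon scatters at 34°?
0.1161 (or 11.61%)

Calculate initial and final photon energies:

Initial: E₀ = 392.6 keV → λ₀ = 3.1580 pm
Compton shift: Δλ = 0.4148 pm
Final wavelength: λ' = 3.5728 pm
Final energy: E' = 347.0190 keV

Fractional energy loss:
(E₀ - E')/E₀ = (392.6000 - 347.0190)/392.6000
= 45.5810/392.6000
= 0.1161
= 11.61%

(Intermediate values are shown rounded; full precision is carried through to the final answer.)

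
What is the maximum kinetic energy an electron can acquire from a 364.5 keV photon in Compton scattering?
214.2909 keV

Maximum energy transfer occurs at θ = 180° (backscattering).

Initial photon: E₀ = 364.5 keV → λ₀ = 3.4015 pm

Maximum Compton shift (at 180°):
Δλ_max = 2λ_C = 2 × 2.4263 = 4.8526 pm

Final wavelength:
λ' = 3.4015 + 4.8526 = 8.2541 pm

Minimum photon energy (maximum energy to electron):
E'_min = hc/λ' = 150.2091 keV

Maximum electron kinetic energy:
K_max = E₀ - E'_min = 364.5000 - 150.2091 = 214.2909 keV

(Intermediate values are shown rounded; full precision is carried through to the final answer.)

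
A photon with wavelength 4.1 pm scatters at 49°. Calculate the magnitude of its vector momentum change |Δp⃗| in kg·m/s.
1.2520e-22 kg·m/s

Photon momentum magnitude is p = h/λ.

Initial momentum:
p₀ = h/λ = 6.6261e-34/4.1000e-12 = 1.6161e-22 kg·m/s

After scattering:
λ' = λ + Δλ = 4.1 + 0.8345 = 4.9345 pm
p' = h/λ' = 6.6261e-34/4.9345e-12 = 1.3428e-22 kg·m/s

Momentum is a vector; the scattered photon's direction makes angle θ = 49° with the incident direction. The magnitude of the vector change Δp⃗ = p⃗₀ − p⃗' is found from the law of cosines:
|Δp⃗|² = p₀² + p'² − 2p₀p'cos θ
|Δp⃗|² = (1.6161e-22)² + (1.3428e-22)² − 2·1.6161e-22·1.3428e-22·cos(49°)
|Δp⃗| = 1.2520e-22 kg·m/s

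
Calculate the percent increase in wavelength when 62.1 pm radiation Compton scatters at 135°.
6.6698%

Calculate the Compton shift:
Δλ = λ_C(1 - cos(135°))
Δλ = 2.4263 × (1 - cos(135°))
Δλ = 2.4263 × 1.7071
Δλ = 4.1420 pm

Percentage change:
(Δλ/λ₀) × 100 = (4.1420/62.1) × 100
= 6.6698%

(Intermediate values are shown rounded; full precision is carried through to the final answer.)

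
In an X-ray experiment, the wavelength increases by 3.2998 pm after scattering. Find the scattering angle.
111.10°

From the Compton formula Δλ = λ_C(1 - cos θ), we can solve for θ:

cos θ = 1 - Δλ/λ_C

Given:
- Δλ = 3.2998 pm
- λ_C = h/(m_e·c) ≈ 2.42631024 pm

cos θ = 1 - 3.2998/2.42631024
cos θ = 1 - 1.360007
cos θ = -0.360007

θ = arccos(-0.360007)
θ = 111.10°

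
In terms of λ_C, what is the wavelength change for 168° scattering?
1.9781 λ_C

The Compton shift formula is:
Δλ = λ_C(1 - cos θ)

Dividing both sides by λ_C:
Δλ/λ_C = 1 - cos θ

For θ = 168°:
Δλ/λ_C = 1 - cos(168°)
Δλ/λ_C = 1 - -0.9781
Δλ/λ_C = 1.9781

This means the shift is 1.9781 × λ_C = 4.7996 pm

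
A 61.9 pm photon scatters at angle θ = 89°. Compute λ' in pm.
64.2840 pm

Using the Compton scattering formula:
λ' = λ + Δλ = λ + λ_C(1 - cos θ)

Given:
- Initial wavelength λ = 61.9 pm
- Scattering angle θ = 89°
- Compton wavelength λ_C ≈ 2.4263 pm

Calculate the shift:
Δλ = 2.4263 × (1 - cos(89°))
Δλ = 2.4263 × 0.9825
Δλ = 2.3840 pm

Final wavelength:
λ' = 61.9 + 2.3840 = 64.2840 pm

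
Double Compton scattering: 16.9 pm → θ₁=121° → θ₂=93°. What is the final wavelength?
23.1292 pm

Apply Compton shift twice:

First scattering at θ₁ = 121°:
Δλ₁ = λ_C(1 - cos(121°))
Δλ₁ = 2.4263 × 1.5150
Δλ₁ = 3.6760 pm

After first scattering:
λ₁ = 16.9 + 3.6760 = 20.5760 pm

Second scattering at θ₂ = 93°:
Δλ₂ = λ_C(1 - cos(93°))
Δλ₂ = 2.4263 × 1.0523
Δλ₂ = 2.5533 pm

Final wavelength:
λ₂ = 20.5760 + 2.5533 = 23.1292 pm

Total shift: Δλ_total = 3.6760 + 2.5533 = 6.2292 pm

(Intermediate values are shown rounded; full precision is carried through to the final answer.)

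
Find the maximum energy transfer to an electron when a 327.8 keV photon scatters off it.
184.2156 keV

Maximum energy transfer occurs at θ = 180° (backscattering).

Initial photon: E₀ = 327.8 keV → λ₀ = 3.7823 pm

Maximum Compton shift (at 180°):
Δλ_max = 2λ_C = 2 × 2.4263 = 4.8526 pm

Final wavelength:
λ' = 3.7823 + 4.8526 = 8.6349 pm

Minimum photon energy (maximum energy to electron):
E'_min = hc/λ' = 143.5844 keV

Maximum electron kinetic energy:
K_max = E₀ - E'_min = 327.8000 - 143.5844 = 184.2156 keV

(Intermediate values are shown rounded; full precision is carried through to the final answer.)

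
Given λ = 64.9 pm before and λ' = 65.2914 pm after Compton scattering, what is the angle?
33.00°

First find the wavelength shift:
Δλ = λ' - λ = 65.2914 - 64.9 = 0.3914 pm

Using Δλ = λ_C(1 - cos θ), with λ_C = h/(m_e·c) ≈ 2.42631024 pm:
cos θ = 1 - Δλ/λ_C
cos θ = 1 - 0.3914/2.42631024
cos θ = 0.838685

θ = arccos(0.838685)
θ = 33.00°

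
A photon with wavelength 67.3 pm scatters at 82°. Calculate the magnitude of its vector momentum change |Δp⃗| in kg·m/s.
1.2726e-23 kg·m/s

Photon momentum magnitude is p = h/λ.

Initial momentum:
p₀ = h/λ = 6.6261e-34/6.7300e-11 = 9.8456e-24 kg·m/s

After scattering:
λ' = λ + Δλ = 67.3 + 2.0886 = 69.3886 pm
p' = h/λ' = 6.6261e-34/6.9389e-11 = 9.5492e-24 kg·m/s

Momentum is a vector; the scattered photon's direction makes angle θ = 82° with the incident direction. The magnitude of the vector change Δp⃗ = p⃗₀ − p⃗' is found from the law of cosines:
|Δp⃗|² = p₀² + p'² − 2p₀p'cos θ
|Δp⃗|² = (9.8456e-24)² + (9.5492e-24)² − 2·9.8456e-24·9.5492e-24·cos(82°)
|Δp⃗| = 1.2726e-23 kg·m/s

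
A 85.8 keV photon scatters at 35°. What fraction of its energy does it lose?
0.0295 (or 2.95%)

Calculate initial and final photon energies:

Initial: E₀ = 85.8 keV → λ₀ = 14.4504 pm
Compton shift: Δλ = 0.4388 pm
Final wavelength: λ' = 14.8892 pm
Final energy: E' = 83.2714 keV

Fractional energy loss:
(E₀ - E')/E₀ = (85.8000 - 83.2714)/85.8000
= 2.5286/85.8000
= 0.0295
= 2.95%

(Intermediate values are shown rounded; full precision is carried through to the final answer.)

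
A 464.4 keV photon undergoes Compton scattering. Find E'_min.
164.8202 keV (at θ = 180°)

The scattered photon has minimum energy when its wavelength is maximum, i.e., when the Compton shift Δλ = λ_C(1 − cos θ) is maximum. This occurs at θ = 180° (backscattering), giving Δλ_max = 2λ_C = 4.8526 pm.

Initial wavelength: λ₀ = hc/E₀ = 2.6698 pm
Maximum final wavelength: λ'_max = λ₀ + 2λ_C = 2.6698 + 4.8526 = 7.5224 pm
Minimum final energy: E'_min = hc/λ'_max = 164.8202 keV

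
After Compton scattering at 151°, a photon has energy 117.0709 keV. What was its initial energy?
205.2001 keV

Convert final energy to wavelength (hc ≈ 1239.842 keV·pm):
λ' = hc/E' = 1239.842 / 117.0709 = 10.5905 pm

Calculate the Compton shift:
Δλ = λ_C(1 - cos(151°))
Δλ = 2.4263 × (1 - cos(151°))
Δλ = 4.5484 pm

Initial wavelength:
λ = λ' - Δλ = 10.5905 - 4.5484 = 6.0421 pm

Initial energy:
E = hc/λ = 1239.842 / 6.0421 = 205.2001 keV

(Intermediate values are shown rounded; full precision is carried through to the final answer.)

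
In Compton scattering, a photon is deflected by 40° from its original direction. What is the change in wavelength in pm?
0.5676 pm

Using the Compton scattering formula:
Δλ = λ_C(1 - cos θ)

where λ_C = h/(m_e·c) ≈ 2.4263 pm is the Compton wavelength of an electron.

For θ = 40°:
cos(40°) = 0.7660
1 - cos(40°) = 0.2340

Δλ = 2.4263 × 0.2340
Δλ = 0.5676 pm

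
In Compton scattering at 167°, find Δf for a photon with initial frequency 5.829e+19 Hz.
2.811e+19 Hz (decrease)

Convert frequency to wavelength (c = 299792458 m/s):
λ₀ = c/f₀ = 299792458/5.829e+19 = 5.1431199e-12 m = 5.1431 pm

Calculate Compton shift:
Δλ = λ_C(1 - cos(167°)) = 4.7904 pm

Final wavelength:
λ' = λ₀ + Δλ = 5.1431 + 4.7904 = 9.9336 pm

Final frequency:
f' = c/λ' = 299792458/9.9335542e-12 = 3.0179778e+19 Hz

Frequency shift (decrease):
Δf = f₀ - f' = 5.829e+19 - 3.0179778e+19 = 2.811e+19 Hz

(Intermediate values are shown rounded; full precision is carried through to the final answer.)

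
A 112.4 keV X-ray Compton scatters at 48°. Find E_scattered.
104.7747 keV

First convert energy to wavelength:
λ = hc/E, with hc ≈ 1239.842 keV·pm (i.e. 1239.842 eV·nm)

For E = 112.4 keV = 112400 eV:
λ = 1239.842 keV·pm / 112.4 keV
λ = 11.0306 pm

Calculate the Compton shift:
Δλ = λ_C(1 - cos(48°)) = 2.4263 × 0.3309
Δλ = 0.8028 pm

Final wavelength:
λ' = 11.0306 + 0.8028 = 11.8334 pm

Final energy:
E' = hc/λ' = 1239.842 / 11.8334 = 104.7747 keV

(Intermediate values are shown rounded; full precision is carried through to the final answer.)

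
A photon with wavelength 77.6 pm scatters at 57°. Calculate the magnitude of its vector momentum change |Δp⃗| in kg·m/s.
8.0922e-24 kg·m/s

Photon momentum magnitude is p = h/λ.

Initial momentum:
p₀ = h/λ = 6.6261e-34/7.7600e-11 = 8.5388e-24 kg·m/s

After scattering:
λ' = λ + Δλ = 77.6 + 1.1048 = 78.7048 pm
p' = h/λ' = 6.6261e-34/7.8705e-11 = 8.4189e-24 kg·m/s

Momentum is a vector; the scattered photon's direction makes angle θ = 57° with the incident direction. The magnitude of the vector change Δp⃗ = p⃗₀ − p⃗' is found from the law of cosines:
|Δp⃗|² = p₀² + p'² − 2p₀p'cos θ
|Δp⃗|² = (8.5388e-24)² + (8.4189e-24)² − 2·8.5388e-24·8.4189e-24·cos(57°)
|Δp⃗| = 8.0922e-24 kg·m/s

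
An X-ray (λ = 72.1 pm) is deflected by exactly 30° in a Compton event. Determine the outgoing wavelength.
72.4251 pm

Using the Compton formula: λ' = λ + λ_C(1 − cos θ)

For θ = 30°, cos θ = √3/2 (exact) ≈ 0.8660, so:
1 − cos 30° = 1 − (√3/2) ≈ 0.1340

Δλ = λ_C × 0.1340 = 2.4263 × 0.1340 = 0.3251 pm

λ' = 72.1 + 0.3251 = 72.4251 pm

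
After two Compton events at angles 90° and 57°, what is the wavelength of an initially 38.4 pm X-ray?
41.9312 pm

Apply Compton shift twice:

First scattering at θ₁ = 90°:
Δλ₁ = λ_C(1 - cos(90°))
Δλ₁ = 2.4263 × 1.0000
Δλ₁ = 2.4263 pm

After first scattering:
λ₁ = 38.4 + 2.4263 = 40.8263 pm

Second scattering at θ₂ = 57°:
Δλ₂ = λ_C(1 - cos(57°))
Δλ₂ = 2.4263 × 0.4554
Δλ₂ = 1.1048 pm

Final wavelength:
λ₂ = 40.8263 + 1.1048 = 41.9312 pm

Total shift: Δλ_total = 2.4263 + 1.1048 = 3.5312 pm

(Intermediate values are shown rounded; full precision is carried through to the final answer.)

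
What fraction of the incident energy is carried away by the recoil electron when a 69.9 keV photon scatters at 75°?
0.0921 (or 9.21%)

Calculate initial and final photon energies:

Initial: E₀ = 69.9 keV → λ₀ = 17.7374 pm
Compton shift: Δλ = 1.7983 pm
Final wavelength: λ' = 19.5357 pm
Final energy: E' = 63.4654 keV

Fractional energy loss:
(E₀ - E')/E₀ = (69.9000 - 63.4654)/69.9000
= 6.4346/69.9000
= 0.0921
= 9.21%

(Intermediate values are shown rounded; full precision is carried through to the final answer.)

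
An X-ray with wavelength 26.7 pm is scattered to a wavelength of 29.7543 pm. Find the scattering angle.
105.00°

First find the wavelength shift:
Δλ = λ' - λ = 29.7543 - 26.7 = 3.0543 pm

Using Δλ = λ_C(1 - cos θ), with λ_C = h/(m_e·c) ≈ 2.42631024 pm:
cos θ = 1 - Δλ/λ_C
cos θ = 1 - 3.0543/2.42631024
cos θ = -0.258825

θ = arccos(-0.258825)
θ = 105.00°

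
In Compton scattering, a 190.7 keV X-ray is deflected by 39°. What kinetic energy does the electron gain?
14.6422 keV

By energy conservation: K_e = E_initial - E_final

First find the scattered photon energy:
Initial wavelength: λ = hc/E = 6.5015 pm
Compton shift: Δλ = λ_C(1 - cos(39°)) = 0.5407 pm
Final wavelength: λ' = 6.5015 + 0.5407 = 7.0422 pm
Final photon energy: E' = hc/λ' = 176.0578 keV

Electron kinetic energy:
K_e = E - E' = 190.7000 - 176.0578 = 14.6422 keV

(Intermediate values are shown rounded; full precision is carried through to the final answer.)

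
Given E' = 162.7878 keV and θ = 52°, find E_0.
185.5000 keV

Convert final energy to wavelength (hc ≈ 1239.842 keV·pm):
λ' = hc/E' = 1239.842 / 162.7878 = 7.6163 pm

Calculate the Compton shift:
Δλ = λ_C(1 - cos(52°))
Δλ = 2.4263 × (1 - cos(52°))
Δλ = 0.9325 pm

Initial wavelength:
λ = λ' - Δλ = 7.6163 - 0.9325 = 6.6838 pm

Initial energy:
E = hc/λ = 1239.842 / 6.6838 = 185.5000 keV

(Intermediate values are shown rounded; full precision is carried through to the final answer.)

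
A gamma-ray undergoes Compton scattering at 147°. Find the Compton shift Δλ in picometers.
4.4612 pm

Using the Compton scattering formula:
Δλ = λ_C(1 - cos θ)

where λ_C = h/(m_e·c) ≈ 2.4263 pm is the Compton wavelength of an electron.

For θ = 147°:
cos(147°) = -0.8387
1 - cos(147°) = 1.8387

Δλ = 2.4263 × 1.8387
Δλ = 4.4612 pm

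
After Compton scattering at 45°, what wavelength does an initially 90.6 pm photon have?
91.3106 pm

Using the Compton formula: λ' = λ + λ_C(1 − cos θ)

For θ = 45°, cos θ = √2/2 (exact) ≈ 0.7071, so:
1 − cos 45° = 1 − (√2/2) ≈ 0.2929

Δλ = λ_C × 0.2929 = 2.4263 × 0.2929 = 0.7106 pm

λ' = 90.6 + 0.7106 = 91.3106 pm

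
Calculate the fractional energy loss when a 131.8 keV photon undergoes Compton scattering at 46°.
0.0730 (or 7.30%)

Calculate initial and final photon energies:

Initial: E₀ = 131.8 keV → λ₀ = 9.4070 pm
Compton shift: Δλ = 0.7409 pm
Final wavelength: λ' = 10.1478 pm
Final energy: E' = 122.1778 keV

Fractional energy loss:
(E₀ - E')/E₀ = (131.8000 - 122.1778)/131.8000
= 9.6222/131.8000
= 0.0730
= 7.30%

(Intermediate values are shown rounded; full precision is carried through to the final answer.)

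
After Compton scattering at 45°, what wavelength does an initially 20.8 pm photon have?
21.5106 pm

Using the Compton formula: λ' = λ + λ_C(1 − cos θ)

For θ = 45°, cos θ = √2/2 (exact) ≈ 0.7071, so:
1 − cos 45° = 1 − (√2/2) ≈ 0.2929

Δλ = λ_C × 0.2929 = 2.4263 × 0.2929 = 0.7106 pm

λ' = 20.8 + 0.7106 = 21.5106 pm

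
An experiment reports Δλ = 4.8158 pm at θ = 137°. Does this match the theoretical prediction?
No, inconsistent

Calculate the expected shift for θ = 137°:

Δλ_expected = λ_C(1 - cos(137°))
Δλ_expected = 2.4263 × (1 - cos(137°))
Δλ_expected = 2.4263 × 1.7314
Δλ_expected = 4.2008 pm

Given shift: 4.8158 pm
Expected shift: 4.2008 pm
Difference: 0.6150 pm

The values do not match. The given shift corresponds to θ ≈ 170.0°, not 137°.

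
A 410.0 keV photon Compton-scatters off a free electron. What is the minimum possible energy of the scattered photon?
157.4078 keV (at θ = 180°)

The scattered photon has minimum energy when its wavelength is maximum, i.e., when the Compton shift Δλ = λ_C(1 − cos θ) is maximum. This occurs at θ = 180° (backscattering), giving Δλ_max = 2λ_C = 4.8526 pm.

Initial wavelength: λ₀ = hc/E₀ = 3.0240 pm
Maximum final wavelength: λ'_max = λ₀ + 2λ_C = 3.0240 + 4.8526 = 7.8766 pm
Minimum final energy: E'_min = hc/λ'_max = 157.4078 keV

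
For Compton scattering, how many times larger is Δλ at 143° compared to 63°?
143° produces the larger shift by a factor of 3.294

Calculate both shifts using Δλ = λ_C(1 - cos θ):

For θ₁ = 63°:
Δλ₁ = 2.4263 × (1 - cos(63°))
Δλ₁ = 2.4263 × 0.5460
Δλ₁ = 1.3248 pm

For θ₂ = 143°:
Δλ₂ = 2.4263 × (1 - cos(143°))
Δλ₂ = 2.4263 × 1.7986
Δλ₂ = 4.3640 pm

The 143° angle produces the larger shift.
Ratio: 4.3640/1.3248 = 3.294

(Intermediate values are shown rounded; full precision is carried through to the final answer.)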